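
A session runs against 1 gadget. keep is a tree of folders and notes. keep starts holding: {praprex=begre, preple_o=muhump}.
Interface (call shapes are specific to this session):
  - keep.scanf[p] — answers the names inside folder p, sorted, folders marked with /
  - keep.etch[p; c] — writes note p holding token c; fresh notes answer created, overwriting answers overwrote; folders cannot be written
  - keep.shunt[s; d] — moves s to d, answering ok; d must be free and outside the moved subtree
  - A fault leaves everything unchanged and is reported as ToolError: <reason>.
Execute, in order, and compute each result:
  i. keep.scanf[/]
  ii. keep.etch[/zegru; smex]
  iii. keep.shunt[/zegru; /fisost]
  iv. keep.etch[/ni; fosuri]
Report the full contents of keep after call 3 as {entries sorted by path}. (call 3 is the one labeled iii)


% scanf(p: /) == [praprex, preple_o]
% etch(p: /zegru, c: smex) == created
% shunt(s: /zegru, d: /fisost) == ok
% etch(p: /ni, c: fosuri) == created

Answer: {fisost=smex, praprex=begre, preple_o=muhump}


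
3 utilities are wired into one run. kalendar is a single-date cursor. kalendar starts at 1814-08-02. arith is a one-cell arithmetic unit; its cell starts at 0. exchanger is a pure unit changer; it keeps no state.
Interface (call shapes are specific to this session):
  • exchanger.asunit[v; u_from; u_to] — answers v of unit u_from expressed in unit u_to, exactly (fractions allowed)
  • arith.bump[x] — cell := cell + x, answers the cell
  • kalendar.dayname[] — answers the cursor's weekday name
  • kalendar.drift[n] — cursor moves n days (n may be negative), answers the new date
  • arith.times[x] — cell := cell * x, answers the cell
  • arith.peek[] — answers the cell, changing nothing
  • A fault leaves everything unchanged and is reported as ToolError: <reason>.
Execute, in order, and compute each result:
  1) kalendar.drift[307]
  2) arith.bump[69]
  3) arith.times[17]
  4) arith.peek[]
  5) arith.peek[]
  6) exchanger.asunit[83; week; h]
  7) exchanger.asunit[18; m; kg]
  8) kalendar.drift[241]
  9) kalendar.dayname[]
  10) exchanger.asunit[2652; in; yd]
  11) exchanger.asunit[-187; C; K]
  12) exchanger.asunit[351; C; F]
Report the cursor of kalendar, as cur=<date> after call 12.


Using kalendar.drift using n='307', — result: 1815-06-05.
I invoke arith.bump using x='69', and see 69.
Then arith.times using x='17', and get 1173.
I try arith.peek, — result: 1173.
Next I call arith.peek(), and observe 1173.
I invoke exchanger.asunit using v='83', u_from='week', u_to='h': 13944.
I use exchanger.asunit using v='18', u_from='m', u_to='kg', and observe ToolError: incompatible units.
Using kalendar.drift using n='241', — result: 1816-02-01.
Invoking kalendar.dayname, — result: Thursday.
I invoke exchanger.asunit using v='2652', u_from='in', u_to='yd', which returns 221/3.
I invoke exchanger.asunit using v='-187', u_from='C', u_to='K': 1723/20.
I invoke exchanger.asunit using v='351', u_from='C', u_to='F', and see 3319/5.

Answer: cur=1816-02-01


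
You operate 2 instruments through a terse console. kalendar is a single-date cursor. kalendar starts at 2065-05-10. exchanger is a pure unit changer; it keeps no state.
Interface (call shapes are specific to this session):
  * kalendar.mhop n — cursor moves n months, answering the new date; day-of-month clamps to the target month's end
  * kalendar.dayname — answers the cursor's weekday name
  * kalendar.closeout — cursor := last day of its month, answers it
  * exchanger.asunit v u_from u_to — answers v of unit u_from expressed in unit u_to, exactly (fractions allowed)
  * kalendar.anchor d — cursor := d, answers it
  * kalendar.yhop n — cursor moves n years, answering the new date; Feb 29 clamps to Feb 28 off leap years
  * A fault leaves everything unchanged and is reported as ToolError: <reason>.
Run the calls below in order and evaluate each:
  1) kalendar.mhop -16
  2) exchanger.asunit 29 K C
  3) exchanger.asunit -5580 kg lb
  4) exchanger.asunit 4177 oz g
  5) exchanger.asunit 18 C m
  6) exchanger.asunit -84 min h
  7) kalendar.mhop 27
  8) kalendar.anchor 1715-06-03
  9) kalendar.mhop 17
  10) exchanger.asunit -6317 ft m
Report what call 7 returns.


Act: kalendar.mhop[-16]
Obs: 2064-01-10
Act: exchanger.asunit[29; K; C]
Obs: -4883/20
Act: exchanger.asunit[-5580; kg; lb]
Obs: -558000000000/45359237
Act: exchanger.asunit[4177; oz; g]
Obs: 189465532949/1600000
Act: exchanger.asunit[18; C; m]
Obs: ToolError: incompatible units
Act: exchanger.asunit[-84; min; h]
Obs: -7/5
Act: kalendar.mhop[27]
Obs: 2066-04-10
Act: kalendar.anchor[1715-06-03]
Obs: 1715-06-03
Act: kalendar.mhop[17]
Obs: 1716-11-03
Act: exchanger.asunit[-6317; ft; m]
Obs: -2406777/1250

Answer: 2066-04-10


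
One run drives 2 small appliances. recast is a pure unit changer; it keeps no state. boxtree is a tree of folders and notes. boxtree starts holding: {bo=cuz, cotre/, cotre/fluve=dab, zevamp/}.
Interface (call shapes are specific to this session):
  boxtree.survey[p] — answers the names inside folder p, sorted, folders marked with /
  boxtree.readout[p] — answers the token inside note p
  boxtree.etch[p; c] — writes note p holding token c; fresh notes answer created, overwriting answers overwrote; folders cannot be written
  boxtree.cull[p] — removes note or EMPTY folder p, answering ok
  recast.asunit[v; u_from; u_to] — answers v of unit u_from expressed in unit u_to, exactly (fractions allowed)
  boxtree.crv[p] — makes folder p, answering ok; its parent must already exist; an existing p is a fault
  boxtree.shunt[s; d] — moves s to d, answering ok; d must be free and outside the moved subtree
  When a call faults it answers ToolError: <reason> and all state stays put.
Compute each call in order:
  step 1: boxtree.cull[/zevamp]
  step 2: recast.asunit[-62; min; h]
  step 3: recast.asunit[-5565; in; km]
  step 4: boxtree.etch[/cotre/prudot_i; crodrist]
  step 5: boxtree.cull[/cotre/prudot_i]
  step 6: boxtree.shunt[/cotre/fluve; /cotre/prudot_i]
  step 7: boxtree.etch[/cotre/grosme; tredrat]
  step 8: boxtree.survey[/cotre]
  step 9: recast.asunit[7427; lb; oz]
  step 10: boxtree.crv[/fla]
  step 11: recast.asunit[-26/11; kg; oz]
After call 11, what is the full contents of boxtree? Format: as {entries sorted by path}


~$ cull p→/zevamp
:: ok
~$ asunit v→-62 u_from→min u_to→h
:: -31/30
~$ asunit v→-5565 u_from→in u_to→km
:: -141351/1000000
~$ etch p→/cotre/prudot_i c→crodrist
:: created
~$ cull p→/cotre/prudot_i
:: ok
~$ shunt s→/cotre/fluve d→/cotre/prudot_i
:: ok
~$ etch p→/cotre/grosme c→tredrat
:: created
~$ survey p→/cotre
:: [grosme, prudot_i]
~$ asunit v→7427 u_from→lb u_to→oz
:: 118832
~$ crv p→/fla
:: ok
~$ asunit v→-26/11 u_from→kg u_to→oz
:: -41600000000/498951607

Answer: {bo=cuz, cotre/, cotre/grosme=tredrat, cotre/prudot_i=dab, fla/}


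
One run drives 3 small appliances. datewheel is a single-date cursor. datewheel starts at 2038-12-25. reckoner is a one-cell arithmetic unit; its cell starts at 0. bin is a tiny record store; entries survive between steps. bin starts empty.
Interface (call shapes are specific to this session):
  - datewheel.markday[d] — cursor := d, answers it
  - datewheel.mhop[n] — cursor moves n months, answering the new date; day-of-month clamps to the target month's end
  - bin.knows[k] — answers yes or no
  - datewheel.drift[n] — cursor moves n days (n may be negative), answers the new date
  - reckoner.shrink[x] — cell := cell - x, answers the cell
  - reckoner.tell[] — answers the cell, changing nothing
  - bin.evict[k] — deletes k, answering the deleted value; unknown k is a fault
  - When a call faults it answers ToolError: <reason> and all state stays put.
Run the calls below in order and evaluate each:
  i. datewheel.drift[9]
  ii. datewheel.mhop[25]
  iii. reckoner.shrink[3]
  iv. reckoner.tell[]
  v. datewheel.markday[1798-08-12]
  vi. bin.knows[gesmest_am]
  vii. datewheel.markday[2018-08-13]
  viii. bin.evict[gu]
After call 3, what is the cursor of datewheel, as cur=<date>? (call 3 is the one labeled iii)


% datewheel.drift(n: 9) -> 2039-01-03
% datewheel.mhop(n: 25) -> 2041-02-03
% reckoner.shrink(x: 3) -> -3
% reckoner.tell() -> -3
% datewheel.markday(d: 1798-08-12) -> 1798-08-12
% bin.knows(k: gesmest_am) -> no
% datewheel.markday(d: 2018-08-13) -> 2018-08-13
% bin.evict(k: gu) -> ToolError: no such key gu

Answer: cur=2041-02-03


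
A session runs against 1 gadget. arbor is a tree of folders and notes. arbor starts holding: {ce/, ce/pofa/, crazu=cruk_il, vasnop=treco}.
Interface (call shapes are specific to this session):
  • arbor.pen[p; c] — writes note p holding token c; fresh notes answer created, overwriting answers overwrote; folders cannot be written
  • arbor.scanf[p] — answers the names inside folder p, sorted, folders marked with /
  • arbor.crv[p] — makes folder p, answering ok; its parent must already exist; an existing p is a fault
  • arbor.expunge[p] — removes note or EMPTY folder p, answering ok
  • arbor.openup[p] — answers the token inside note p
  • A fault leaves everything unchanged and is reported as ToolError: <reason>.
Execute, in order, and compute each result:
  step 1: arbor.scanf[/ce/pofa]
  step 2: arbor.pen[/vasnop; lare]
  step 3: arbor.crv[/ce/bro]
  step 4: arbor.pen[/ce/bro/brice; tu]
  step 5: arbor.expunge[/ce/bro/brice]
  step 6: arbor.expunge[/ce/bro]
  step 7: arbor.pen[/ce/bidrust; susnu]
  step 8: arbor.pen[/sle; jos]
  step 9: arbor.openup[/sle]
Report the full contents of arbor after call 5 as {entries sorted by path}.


;; arbor.scanf(p: /ce/pofa) : []
;; arbor.pen(p: /vasnop, c: lare) : overwrote
;; arbor.crv(p: /ce/bro) : ok
;; arbor.pen(p: /ce/bro/brice, c: tu) : created
;; arbor.expunge(p: /ce/bro/brice) : ok
;; arbor.expunge(p: /ce/bro) : ok
;; arbor.pen(p: /ce/bidrust, c: susnu) : created
;; arbor.pen(p: /sle, c: jos) : created
;; arbor.openup(p: /sle) : jos

Answer: {ce/, ce/bro/, ce/pofa/, crazu=cruk_il, vasnop=lare}


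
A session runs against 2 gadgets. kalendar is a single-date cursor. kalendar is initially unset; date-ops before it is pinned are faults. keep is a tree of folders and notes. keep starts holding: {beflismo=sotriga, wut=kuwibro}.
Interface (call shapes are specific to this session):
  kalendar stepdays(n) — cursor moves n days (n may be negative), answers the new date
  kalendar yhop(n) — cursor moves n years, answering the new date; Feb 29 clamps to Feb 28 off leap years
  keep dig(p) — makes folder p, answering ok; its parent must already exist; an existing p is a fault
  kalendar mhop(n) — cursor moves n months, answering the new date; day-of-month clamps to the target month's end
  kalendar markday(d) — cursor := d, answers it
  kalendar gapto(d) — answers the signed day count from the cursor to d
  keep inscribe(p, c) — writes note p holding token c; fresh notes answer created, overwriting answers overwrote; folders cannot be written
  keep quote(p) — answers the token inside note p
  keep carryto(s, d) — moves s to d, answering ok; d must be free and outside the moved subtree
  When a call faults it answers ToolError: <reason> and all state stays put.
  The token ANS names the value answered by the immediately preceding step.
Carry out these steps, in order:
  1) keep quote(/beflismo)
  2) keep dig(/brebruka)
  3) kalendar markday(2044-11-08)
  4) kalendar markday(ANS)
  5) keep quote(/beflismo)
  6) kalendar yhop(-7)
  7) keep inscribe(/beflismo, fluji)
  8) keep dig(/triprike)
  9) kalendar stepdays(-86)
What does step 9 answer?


Answer: 2037-08-14

Derivation:
I use keep quote using p='/beflismo', and observe sotriga.
I run keep dig using p='/brebruka', yielding ok.
I invoke kalendar markday using d='2044-11-08', and observe 2044-11-08.
Now I run kalendar markday using d='ANS', and see 2044-11-08.
Then keep quote using p='/beflismo', which returns sotriga.
Then kalendar yhop using n='-7', — result: 2037-11-08.
Now I run keep inscribe using p='/beflismo', c='fluji', — result: overwrote.
Next I call keep dig using p='/triprike', yielding ok.
Now I run kalendar stepdays using n='-86', and see 2037-08-14.


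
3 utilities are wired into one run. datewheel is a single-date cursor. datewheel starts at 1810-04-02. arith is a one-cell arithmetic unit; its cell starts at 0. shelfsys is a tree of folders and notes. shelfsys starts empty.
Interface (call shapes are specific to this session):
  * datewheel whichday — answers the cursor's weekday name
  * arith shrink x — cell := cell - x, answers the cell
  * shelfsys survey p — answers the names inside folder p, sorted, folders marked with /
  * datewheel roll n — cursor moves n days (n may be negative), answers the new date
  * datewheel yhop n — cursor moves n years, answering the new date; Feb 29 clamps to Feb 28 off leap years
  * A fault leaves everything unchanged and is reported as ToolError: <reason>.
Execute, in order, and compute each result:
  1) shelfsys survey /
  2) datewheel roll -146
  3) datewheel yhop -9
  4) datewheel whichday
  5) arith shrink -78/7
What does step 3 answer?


# shelfsys survey(p='/') => []
# datewheel roll(n='-146') => 1809-11-07
# datewheel yhop(n='-9') => 1800-11-07
# datewheel whichday() => Friday
# arith shrink(x='-78/7') => 78/7

Answer: 1800-11-07


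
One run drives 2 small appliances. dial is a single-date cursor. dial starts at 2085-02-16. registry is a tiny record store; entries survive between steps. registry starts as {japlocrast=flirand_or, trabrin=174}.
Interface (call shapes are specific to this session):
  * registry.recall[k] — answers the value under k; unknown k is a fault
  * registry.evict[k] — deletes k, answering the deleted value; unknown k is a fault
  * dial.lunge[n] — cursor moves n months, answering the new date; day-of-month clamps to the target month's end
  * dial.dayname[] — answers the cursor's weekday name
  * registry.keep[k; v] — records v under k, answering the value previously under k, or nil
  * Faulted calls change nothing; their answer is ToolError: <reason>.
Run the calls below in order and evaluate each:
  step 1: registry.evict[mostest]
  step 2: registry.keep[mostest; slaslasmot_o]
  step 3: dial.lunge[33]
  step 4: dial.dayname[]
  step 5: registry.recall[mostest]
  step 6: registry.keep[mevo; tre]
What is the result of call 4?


Answer: Sunday

Derivation:
% 1. evict(mostest) => ToolError: no such key mostest
% 2. keep(mostest, slaslasmot_o) => nil
% 3. lunge(33) => 2087-11-16
% 4. dayname() => Sunday
% 5. recall(mostest) => slaslasmot_o
% 6. keep(mevo, tre) => nil


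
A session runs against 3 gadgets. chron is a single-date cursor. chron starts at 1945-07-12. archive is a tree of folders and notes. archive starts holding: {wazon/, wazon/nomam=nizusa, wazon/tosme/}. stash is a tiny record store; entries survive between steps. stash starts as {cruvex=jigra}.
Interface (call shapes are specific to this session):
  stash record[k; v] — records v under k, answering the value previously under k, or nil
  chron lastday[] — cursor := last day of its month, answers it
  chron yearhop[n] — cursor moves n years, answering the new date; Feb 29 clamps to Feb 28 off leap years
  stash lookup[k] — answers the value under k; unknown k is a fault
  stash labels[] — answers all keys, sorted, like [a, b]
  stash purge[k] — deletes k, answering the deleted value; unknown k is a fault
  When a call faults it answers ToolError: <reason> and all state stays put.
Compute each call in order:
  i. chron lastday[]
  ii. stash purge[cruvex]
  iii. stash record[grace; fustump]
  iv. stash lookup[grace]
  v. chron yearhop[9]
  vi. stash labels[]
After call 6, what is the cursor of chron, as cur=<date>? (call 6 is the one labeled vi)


Answer: cur=1954-07-31

Derivation:
I call chron lastday(), → 1945-07-31.
I call stash purge passing cruvex, and see jigra.
Invoking stash record passing grace, fustump, yielding nil.
I run stash lookup passing grace, and observe fustump.
Next I call chron yearhop passing 9, giving 1954-07-31.
Calling stash labels(), → [grace].


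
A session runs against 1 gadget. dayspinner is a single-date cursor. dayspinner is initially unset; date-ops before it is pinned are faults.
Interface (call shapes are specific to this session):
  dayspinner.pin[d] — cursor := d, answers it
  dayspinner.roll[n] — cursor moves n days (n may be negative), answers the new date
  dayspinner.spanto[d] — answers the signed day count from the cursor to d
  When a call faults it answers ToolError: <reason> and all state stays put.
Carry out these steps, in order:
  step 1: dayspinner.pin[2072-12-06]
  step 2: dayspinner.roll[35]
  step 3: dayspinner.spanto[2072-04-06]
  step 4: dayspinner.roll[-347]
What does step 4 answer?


I call dayspinner.pin on d: 2072-12-06, → 2072-12-06.
Next I call dayspinner.roll on n: 35, which returns 2073-01-10.
Invoking dayspinner.spanto on d: 2072-04-06, and observe -279.
I run dayspinner.roll on n: -347, which returns 2072-01-29.

Answer: 2072-01-29


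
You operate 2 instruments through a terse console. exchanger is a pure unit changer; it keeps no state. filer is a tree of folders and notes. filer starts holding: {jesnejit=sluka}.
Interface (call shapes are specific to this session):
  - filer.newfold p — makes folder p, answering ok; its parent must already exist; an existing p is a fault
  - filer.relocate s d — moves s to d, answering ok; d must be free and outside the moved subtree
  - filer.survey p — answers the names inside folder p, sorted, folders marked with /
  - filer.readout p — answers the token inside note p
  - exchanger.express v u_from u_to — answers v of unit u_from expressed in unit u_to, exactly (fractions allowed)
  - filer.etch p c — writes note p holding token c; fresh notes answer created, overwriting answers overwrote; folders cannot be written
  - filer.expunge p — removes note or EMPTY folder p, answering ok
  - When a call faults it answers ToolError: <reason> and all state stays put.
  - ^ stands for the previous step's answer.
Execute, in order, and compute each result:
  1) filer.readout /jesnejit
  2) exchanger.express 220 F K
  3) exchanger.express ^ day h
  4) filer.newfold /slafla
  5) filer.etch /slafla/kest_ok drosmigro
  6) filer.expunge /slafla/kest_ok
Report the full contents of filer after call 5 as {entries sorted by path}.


Answer: {jesnejit=sluka, slafla/, slafla/kest_ok=drosmigro}

Derivation:
Next I call readout(/jesnejit), and observe sluka.
Calling express(220, F, K): 67967/180.
Using express(^, day, h), and get 135934/15.
I invoke newfold(/slafla), giving ok.
I run etch(/slafla/kest_ok, drosmigro), yielding created.
Using expunge(/slafla/kest_ok), and observe ok.


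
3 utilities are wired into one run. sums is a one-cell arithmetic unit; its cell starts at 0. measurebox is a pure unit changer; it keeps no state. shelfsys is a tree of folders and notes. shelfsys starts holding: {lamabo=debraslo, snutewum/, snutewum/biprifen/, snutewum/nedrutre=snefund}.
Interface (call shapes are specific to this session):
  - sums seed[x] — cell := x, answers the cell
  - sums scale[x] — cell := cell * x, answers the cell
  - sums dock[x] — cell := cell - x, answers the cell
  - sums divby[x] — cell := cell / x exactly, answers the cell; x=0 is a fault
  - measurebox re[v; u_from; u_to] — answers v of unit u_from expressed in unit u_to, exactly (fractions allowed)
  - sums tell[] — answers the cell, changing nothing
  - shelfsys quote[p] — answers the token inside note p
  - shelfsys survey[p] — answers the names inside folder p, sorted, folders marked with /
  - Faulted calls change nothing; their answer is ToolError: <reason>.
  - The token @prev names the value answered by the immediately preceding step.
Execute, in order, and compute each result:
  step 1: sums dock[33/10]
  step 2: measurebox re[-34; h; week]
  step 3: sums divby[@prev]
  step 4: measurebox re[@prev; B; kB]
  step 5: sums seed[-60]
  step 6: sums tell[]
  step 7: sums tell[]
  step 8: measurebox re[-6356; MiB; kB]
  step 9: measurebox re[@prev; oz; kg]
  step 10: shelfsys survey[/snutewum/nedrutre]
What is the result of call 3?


Answer: 1386/85

Derivation:
# sums dock(x→33/10) ~> -33/10
# measurebox re(v→-34, u_from→h, u_to→week) ~> -17/84
# sums divby(x→@prev) ~> 1386/85
# measurebox re(v→@prev, u_from→B, u_to→kB) ~> 693/42500
# sums seed(x→-60) ~> -60
# sums tell() ~> -60
# sums tell() ~> -60
# measurebox re(v→-6356, u_from→MiB, u_to→kB) ~> -833093632/125
# measurebox re(v→@prev, u_from→oz, u_to→kg) ~> -9225705931904/48828125
# shelfsys survey(p→/snutewum/nedrutre) ~> ToolError: not a directory


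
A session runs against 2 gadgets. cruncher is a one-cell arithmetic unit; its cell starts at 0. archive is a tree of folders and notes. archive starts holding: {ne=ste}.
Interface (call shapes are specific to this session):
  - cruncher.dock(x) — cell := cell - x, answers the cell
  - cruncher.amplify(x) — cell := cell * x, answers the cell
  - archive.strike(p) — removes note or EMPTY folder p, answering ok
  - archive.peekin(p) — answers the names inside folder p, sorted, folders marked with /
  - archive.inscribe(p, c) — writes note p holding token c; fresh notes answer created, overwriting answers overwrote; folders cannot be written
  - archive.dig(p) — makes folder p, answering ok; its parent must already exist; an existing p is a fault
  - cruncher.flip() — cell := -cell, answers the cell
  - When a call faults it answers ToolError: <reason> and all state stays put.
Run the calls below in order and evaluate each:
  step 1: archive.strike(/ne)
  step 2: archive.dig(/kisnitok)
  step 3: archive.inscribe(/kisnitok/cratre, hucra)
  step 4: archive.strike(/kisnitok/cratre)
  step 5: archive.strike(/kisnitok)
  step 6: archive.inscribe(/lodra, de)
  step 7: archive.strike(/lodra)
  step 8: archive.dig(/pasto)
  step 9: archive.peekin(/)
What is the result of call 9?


Answer: [pasto/]

Derivation:
Do: archive.strike[p=/ne]
See: ok
Do: archive.dig[p=/kisnitok]
See: ok
Do: archive.inscribe[p=/kisnitok/cratre; c=hucra]
See: created
Do: archive.strike[p=/kisnitok/cratre]
See: ok
Do: archive.strike[p=/kisnitok]
See: ok
Do: archive.inscribe[p=/lodra; c=de]
See: created
Do: archive.strike[p=/lodra]
See: ok
Do: archive.dig[p=/pasto]
See: ok
Do: archive.peekin[p=/]
See: [pasto/]


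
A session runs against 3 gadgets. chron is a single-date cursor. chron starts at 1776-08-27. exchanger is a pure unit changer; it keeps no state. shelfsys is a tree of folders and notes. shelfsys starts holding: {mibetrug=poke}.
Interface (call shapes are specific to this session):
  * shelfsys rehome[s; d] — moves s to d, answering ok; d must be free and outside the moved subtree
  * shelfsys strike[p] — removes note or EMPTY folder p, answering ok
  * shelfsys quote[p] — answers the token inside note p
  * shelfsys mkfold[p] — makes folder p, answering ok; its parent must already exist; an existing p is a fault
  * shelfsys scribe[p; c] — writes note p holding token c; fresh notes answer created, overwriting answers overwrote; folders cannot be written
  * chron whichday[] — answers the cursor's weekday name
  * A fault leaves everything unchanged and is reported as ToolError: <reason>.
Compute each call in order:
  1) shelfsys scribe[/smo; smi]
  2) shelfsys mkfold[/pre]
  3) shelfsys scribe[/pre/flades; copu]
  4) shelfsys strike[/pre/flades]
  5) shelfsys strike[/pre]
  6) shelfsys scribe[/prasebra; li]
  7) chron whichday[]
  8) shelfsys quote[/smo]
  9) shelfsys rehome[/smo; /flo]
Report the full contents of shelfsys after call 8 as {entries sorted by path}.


Answer: {mibetrug=poke, prasebra=li, smo=smi}

Derivation:
CALL shelfsys scribe[p='/smo'; c='smi']
RET  created
CALL shelfsys mkfold[p='/pre']
RET  ok
CALL shelfsys scribe[p='/pre/flades'; c='copu']
RET  created
CALL shelfsys strike[p='/pre/flades']
RET  ok
CALL shelfsys strike[p='/pre']
RET  ok
CALL shelfsys scribe[p='/prasebra'; c='li']
RET  created
CALL chron whichday[]
RET  Tuesday
CALL shelfsys quote[p='/smo']
RET  smi
CALL shelfsys rehome[s='/smo'; d='/flo']
RET  ok


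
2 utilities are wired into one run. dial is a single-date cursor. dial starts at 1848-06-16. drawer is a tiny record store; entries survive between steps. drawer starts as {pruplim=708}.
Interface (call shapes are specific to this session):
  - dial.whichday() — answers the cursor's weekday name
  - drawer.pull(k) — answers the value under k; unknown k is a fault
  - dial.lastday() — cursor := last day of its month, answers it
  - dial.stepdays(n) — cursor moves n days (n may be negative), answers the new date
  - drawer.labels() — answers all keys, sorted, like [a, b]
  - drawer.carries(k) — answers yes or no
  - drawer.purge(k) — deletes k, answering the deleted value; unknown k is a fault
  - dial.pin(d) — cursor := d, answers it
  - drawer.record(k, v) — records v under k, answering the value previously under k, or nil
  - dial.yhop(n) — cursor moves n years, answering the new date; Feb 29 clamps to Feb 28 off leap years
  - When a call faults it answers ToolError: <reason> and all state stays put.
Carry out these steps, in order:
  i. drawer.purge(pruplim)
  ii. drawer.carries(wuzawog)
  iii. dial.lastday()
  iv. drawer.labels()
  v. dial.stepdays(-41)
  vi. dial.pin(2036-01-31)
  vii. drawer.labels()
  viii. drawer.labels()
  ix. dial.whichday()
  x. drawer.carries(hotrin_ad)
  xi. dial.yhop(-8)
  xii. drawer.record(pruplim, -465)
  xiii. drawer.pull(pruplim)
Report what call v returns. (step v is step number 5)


Answer: 1848-05-20

Derivation:
$ drawer.purge k→pruplim
:: 708
$ drawer.carries k→wuzawog
:: no
$ dial.lastday
:: 1848-06-30
$ drawer.labels
:: []
$ dial.stepdays n→-41
:: 1848-05-20
$ dial.pin d→2036-01-31
:: 2036-01-31
$ drawer.labels
:: []
$ drawer.labels
:: []
$ dial.whichday
:: Thursday
$ drawer.carries k→hotrin_ad
:: no
$ dial.yhop n→-8
:: 2028-01-31
$ drawer.record k→pruplim v→-465
:: nil
$ drawer.pull k→pruplim
:: -465


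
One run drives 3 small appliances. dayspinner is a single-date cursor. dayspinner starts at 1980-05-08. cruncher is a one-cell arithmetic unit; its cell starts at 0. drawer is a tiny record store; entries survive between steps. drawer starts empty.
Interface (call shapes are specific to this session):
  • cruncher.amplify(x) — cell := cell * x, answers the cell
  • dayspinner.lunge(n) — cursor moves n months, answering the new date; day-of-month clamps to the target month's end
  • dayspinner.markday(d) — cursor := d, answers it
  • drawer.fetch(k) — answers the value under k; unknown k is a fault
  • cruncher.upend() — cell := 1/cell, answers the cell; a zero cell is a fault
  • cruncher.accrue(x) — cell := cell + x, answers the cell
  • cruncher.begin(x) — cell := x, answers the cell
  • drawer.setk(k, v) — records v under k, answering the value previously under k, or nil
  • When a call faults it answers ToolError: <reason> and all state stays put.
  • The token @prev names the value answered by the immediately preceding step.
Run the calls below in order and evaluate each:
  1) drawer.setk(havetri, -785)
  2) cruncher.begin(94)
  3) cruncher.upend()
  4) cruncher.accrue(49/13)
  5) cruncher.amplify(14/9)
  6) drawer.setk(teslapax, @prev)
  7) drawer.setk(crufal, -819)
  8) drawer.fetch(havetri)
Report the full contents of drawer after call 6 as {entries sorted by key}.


>> drawer.setk(k→havetri, v→-785)
<< nil
>> cruncher.begin(x→94)
<< 94
>> cruncher.upend()
<< 1/94
>> cruncher.accrue(x→49/13)
<< 4619/1222
>> cruncher.amplify(x→14/9)
<< 32333/5499
>> drawer.setk(k→teslapax, v→@prev)
<< nil
>> drawer.setk(k→crufal, v→-819)
<< nil
>> drawer.fetch(k→havetri)
<< -785

Answer: {havetri=-785, teslapax=32333/5499}


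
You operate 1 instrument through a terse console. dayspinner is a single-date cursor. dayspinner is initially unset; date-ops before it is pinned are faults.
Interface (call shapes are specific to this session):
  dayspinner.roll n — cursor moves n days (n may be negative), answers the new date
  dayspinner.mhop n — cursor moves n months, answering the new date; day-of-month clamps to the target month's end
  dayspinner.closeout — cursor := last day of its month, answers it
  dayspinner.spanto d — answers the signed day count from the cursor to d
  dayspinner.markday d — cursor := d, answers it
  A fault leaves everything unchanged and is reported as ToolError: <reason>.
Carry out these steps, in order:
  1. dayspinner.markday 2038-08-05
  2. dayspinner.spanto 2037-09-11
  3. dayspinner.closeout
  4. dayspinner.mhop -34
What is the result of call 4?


Answer: 2035-10-31

Derivation:
-- dayspinner.markday(d='2038-08-05') ~> 2038-08-05
-- dayspinner.spanto(d='2037-09-11') ~> -328
-- dayspinner.closeout() ~> 2038-08-31
-- dayspinner.mhop(n='-34') ~> 2035-10-31


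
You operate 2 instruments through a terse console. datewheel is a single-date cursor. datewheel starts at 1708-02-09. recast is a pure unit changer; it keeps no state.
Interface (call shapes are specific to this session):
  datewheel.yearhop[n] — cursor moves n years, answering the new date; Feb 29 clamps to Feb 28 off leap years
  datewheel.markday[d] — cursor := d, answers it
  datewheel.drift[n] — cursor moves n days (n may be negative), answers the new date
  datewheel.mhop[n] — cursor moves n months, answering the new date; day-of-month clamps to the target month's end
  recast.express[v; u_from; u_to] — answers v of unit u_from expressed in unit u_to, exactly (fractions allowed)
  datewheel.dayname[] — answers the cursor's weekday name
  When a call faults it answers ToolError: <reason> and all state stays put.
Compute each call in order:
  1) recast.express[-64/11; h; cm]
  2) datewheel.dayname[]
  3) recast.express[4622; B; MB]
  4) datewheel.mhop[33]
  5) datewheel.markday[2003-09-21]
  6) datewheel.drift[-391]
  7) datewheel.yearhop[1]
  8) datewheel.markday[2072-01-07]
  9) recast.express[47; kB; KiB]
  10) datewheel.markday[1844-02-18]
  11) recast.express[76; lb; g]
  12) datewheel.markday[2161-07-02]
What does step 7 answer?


Answer: 2003-08-26

Derivation:
Act: recast.express[v→-64/11; u_from→h; u_to→cm]
Obs: ToolError: incompatible units
Act: datewheel.dayname[]
Obs: Thursday
Act: recast.express[v→4622; u_from→B; u_to→MB]
Obs: 2311/500000
Act: datewheel.mhop[n→33]
Obs: 1710-11-09
Act: datewheel.markday[d→2003-09-21]
Obs: 2003-09-21
Act: datewheel.drift[n→-391]
Obs: 2002-08-26
Act: datewheel.yearhop[n→1]
Obs: 2003-08-26
Act: datewheel.markday[d→2072-01-07]
Obs: 2072-01-07
Act: recast.express[v→47; u_from→kB; u_to→KiB]
Obs: 5875/128
Act: datewheel.markday[d→1844-02-18]
Obs: 1844-02-18
Act: recast.express[v→76; u_from→lb; u_to→g]
Obs: 861825503/25000
Act: datewheel.markday[d→2161-07-02]
Obs: 2161-07-02


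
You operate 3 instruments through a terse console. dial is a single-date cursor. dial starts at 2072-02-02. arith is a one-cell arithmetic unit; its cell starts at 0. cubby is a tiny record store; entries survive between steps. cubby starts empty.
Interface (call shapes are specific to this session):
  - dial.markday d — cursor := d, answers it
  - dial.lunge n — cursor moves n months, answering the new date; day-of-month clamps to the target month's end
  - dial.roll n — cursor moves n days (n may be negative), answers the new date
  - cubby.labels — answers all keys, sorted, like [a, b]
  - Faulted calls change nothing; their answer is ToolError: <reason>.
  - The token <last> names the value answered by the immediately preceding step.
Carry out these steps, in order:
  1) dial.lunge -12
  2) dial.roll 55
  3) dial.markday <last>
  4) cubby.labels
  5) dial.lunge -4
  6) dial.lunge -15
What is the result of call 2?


Then lunge passing n→-12, — result: 2071-02-02.
I run roll passing n→55, and observe 2071-03-29.
Calling markday passing d→<last>: 2071-03-29.
I run labels, and see [].
Invoking lunge passing n→-4, — result: 2070-11-29.
I invoke lunge passing n→-15, and see 2069-08-29.

Answer: 2071-03-29


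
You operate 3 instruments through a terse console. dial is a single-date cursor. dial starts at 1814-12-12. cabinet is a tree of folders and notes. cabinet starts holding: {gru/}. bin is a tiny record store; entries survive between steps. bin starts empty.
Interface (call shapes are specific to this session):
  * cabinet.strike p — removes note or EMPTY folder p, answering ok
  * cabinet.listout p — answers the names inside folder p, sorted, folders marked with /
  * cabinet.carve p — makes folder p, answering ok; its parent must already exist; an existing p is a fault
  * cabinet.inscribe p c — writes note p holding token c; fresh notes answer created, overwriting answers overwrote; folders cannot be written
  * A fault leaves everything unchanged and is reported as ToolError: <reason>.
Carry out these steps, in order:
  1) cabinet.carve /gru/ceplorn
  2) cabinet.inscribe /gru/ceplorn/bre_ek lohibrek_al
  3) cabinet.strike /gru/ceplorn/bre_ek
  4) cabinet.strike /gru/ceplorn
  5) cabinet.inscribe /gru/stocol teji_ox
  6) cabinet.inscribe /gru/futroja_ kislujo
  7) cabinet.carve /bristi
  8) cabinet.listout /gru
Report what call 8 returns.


Answer: [futroja_, stocol]

Derivation:
Now I run cabinet.carve on p=/gru/ceplorn, and observe ok.
I call cabinet.inscribe on p=/gru/ceplorn/bre_ek, c=lohibrek_al, which returns created.
Calling cabinet.strike on p=/gru/ceplorn/bre_ek, → ok.
I run cabinet.strike on p=/gru/ceplorn, — result: ok.
Now I run cabinet.inscribe on p=/gru/stocol, c=teji_ox, and get created.
Using cabinet.inscribe on p=/gru/futroja_, c=kislujo, and get created.
Using cabinet.carve on p=/bristi, — result: ok.
Using cabinet.listout on p=/gru, → [futroja_, stocol].


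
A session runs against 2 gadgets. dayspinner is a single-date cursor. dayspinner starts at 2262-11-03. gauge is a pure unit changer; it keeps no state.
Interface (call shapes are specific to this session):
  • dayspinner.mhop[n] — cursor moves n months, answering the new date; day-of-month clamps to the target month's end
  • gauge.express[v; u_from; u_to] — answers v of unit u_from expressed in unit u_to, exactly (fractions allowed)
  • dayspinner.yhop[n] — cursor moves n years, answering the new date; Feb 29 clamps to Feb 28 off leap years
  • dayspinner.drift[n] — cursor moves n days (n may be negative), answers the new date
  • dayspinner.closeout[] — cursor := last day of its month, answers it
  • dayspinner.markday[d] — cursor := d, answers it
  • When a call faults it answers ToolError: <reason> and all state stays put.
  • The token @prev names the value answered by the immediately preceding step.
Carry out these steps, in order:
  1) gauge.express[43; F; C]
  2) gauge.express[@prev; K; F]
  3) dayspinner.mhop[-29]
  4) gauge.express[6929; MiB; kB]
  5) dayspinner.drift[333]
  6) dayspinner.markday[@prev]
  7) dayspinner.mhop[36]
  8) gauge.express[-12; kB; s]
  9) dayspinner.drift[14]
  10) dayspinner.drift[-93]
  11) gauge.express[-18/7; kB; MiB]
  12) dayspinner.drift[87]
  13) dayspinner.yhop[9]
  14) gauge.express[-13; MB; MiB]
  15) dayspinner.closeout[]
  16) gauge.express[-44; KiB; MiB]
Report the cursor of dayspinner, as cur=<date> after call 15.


I invoke express passing v→43, u_from→F, u_to→C, and observe 55/9.
Using express passing v→@prev, u_from→K, u_to→F, and observe -44867/100.
Calling mhop passing n→-29, — result: 2260-06-03.
Using express passing v→6929, u_from→MiB, u_to→kB, → 908197888/125.
I run drift passing n→333, giving 2261-05-02.
I try markday passing d→@prev, which returns 2261-05-02.
Now I run mhop passing n→36, yielding 2264-05-02.
Next I call express passing v→-12, u_from→kB, u_to→s, and see ToolError: incompatible units.
Now I run drift passing n→14: 2264-05-16.
I try drift passing n→-93, and see 2264-02-13.
Next I call express passing v→-18/7, u_from→kB, u_to→MiB, and observe -1125/458752.
Using drift passing n→87, which returns 2264-05-10.
Now I run yhop passing n→9, which returns 2273-05-10.
Using express passing v→-13, u_from→MB, u_to→MiB, giving -203125/16384.
I invoke closeout, which returns 2273-05-31.
Now I run express passing v→-44, u_from→KiB, u_to→MiB, yielding -11/256.

Answer: cur=2273-05-31


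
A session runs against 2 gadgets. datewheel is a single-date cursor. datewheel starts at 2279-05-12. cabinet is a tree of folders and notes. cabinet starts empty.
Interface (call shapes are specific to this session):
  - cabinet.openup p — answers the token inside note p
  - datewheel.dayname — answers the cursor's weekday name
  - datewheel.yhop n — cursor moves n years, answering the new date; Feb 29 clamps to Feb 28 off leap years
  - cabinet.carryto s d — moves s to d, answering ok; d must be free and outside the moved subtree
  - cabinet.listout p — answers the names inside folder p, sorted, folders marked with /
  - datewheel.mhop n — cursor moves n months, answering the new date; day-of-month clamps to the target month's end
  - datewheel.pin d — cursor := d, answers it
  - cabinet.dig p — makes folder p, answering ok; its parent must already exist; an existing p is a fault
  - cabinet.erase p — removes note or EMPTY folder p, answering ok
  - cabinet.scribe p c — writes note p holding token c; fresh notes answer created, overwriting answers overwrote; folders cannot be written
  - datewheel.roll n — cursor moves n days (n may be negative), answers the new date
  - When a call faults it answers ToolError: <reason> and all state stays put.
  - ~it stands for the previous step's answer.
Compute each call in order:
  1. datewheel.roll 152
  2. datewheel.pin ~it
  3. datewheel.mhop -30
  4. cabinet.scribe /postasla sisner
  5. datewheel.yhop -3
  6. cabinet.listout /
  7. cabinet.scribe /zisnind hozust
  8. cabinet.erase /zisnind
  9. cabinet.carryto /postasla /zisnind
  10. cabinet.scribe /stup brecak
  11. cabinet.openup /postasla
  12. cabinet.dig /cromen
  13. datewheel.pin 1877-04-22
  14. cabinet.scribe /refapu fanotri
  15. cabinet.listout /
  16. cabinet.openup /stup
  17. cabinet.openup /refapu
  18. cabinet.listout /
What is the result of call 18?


Answer: [cromen/, refapu, stup, zisnind]

Derivation:
-- roll(152) == 2279-10-11
-- pin(~it) == 2279-10-11
-- mhop(-30) == 2277-04-11
-- scribe(/postasla, sisner) == created
-- yhop(-3) == 2274-04-11
-- listout(/) == [postasla]
-- scribe(/zisnind, hozust) == created
-- erase(/zisnind) == ok
-- carryto(/postasla, /zisnind) == ok
-- scribe(/stup, brecak) == created
-- openup(/postasla) == ToolError: not found
-- dig(/cromen) == ok
-- pin(1877-04-22) == 1877-04-22
-- scribe(/refapu, fanotri) == created
-- listout(/) == [cromen/, refapu, stup, zisnind]
-- openup(/stup) == brecak
-- openup(/refapu) == fanotri
-- listout(/) == [cromen/, refapu, stup, zisnind]


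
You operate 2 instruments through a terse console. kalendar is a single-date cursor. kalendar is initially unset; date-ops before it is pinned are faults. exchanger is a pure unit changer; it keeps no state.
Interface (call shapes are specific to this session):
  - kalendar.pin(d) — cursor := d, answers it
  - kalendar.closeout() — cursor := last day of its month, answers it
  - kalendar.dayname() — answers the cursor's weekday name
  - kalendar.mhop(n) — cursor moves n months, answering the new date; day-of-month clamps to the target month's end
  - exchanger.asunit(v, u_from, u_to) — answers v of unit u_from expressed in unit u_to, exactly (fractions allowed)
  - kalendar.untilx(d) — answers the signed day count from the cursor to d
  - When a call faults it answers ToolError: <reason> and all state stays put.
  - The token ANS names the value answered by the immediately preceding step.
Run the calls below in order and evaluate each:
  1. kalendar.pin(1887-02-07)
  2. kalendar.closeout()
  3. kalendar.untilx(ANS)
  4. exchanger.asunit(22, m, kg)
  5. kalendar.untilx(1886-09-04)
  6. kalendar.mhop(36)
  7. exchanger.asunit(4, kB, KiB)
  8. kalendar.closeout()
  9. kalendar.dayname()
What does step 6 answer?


Answer: 1890-02-28

Derivation:
>> kalendar.pin(d: 1887-02-07)
<< 1887-02-07
>> kalendar.closeout()
<< 1887-02-28
>> kalendar.untilx(d: ANS)
<< 0
>> exchanger.asunit(v: 22, u_from: m, u_to: kg)
<< ToolError: incompatible units
>> kalendar.untilx(d: 1886-09-04)
<< -177
>> kalendar.mhop(n: 36)
<< 1890-02-28
>> exchanger.asunit(v: 4, u_from: kB, u_to: KiB)
<< 125/32
>> kalendar.closeout()
<< 1890-02-28
>> kalendar.dayname()
<< Friday
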